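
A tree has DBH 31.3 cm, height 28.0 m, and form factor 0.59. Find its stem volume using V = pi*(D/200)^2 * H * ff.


(D/200)^2 = (31.3/200)^2 = 0.1565^2 = 0.02449225
BA = 3.141593 * 0.02449225 = 0.0769447 m^2
V = 0.0769447 * 28.0 * 0.59 = 1.27113 ≈ 1.271 m^3

1.271 m^3


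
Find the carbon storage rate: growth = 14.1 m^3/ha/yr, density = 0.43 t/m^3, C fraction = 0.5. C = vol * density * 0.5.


C = 14.1 * 0.43 * 0.5 = 3.0315 ≈ 3.03 t C/ha/yr

3.03 t C/ha/yr


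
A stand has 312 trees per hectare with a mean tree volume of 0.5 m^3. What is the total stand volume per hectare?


V_stand = 312 * 0.5 = 156.0 m^3/ha

156.0 m^3/ha


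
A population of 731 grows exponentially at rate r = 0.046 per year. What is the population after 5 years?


r*t = 0.046 * 5 = 0.23
exp(0.23) = 1.25860
N = 731 * 1.25860 = 920.037 ≈ 920

920


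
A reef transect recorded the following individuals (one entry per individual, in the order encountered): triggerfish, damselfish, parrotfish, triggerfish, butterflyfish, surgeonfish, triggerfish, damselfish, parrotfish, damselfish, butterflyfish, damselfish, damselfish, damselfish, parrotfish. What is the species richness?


Total individuals logged = 15
Distinct species (count of individuals): triggerfish (3), damselfish (6), parrotfish (3), butterflyfish (2), surgeonfish (1)
Species richness = number of distinct species = 5

5


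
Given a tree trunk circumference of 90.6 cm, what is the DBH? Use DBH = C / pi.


DBH = C / pi = 90.6 / 3.141593 = 28.8389 ≈ 28.84 cm

28.84 cm


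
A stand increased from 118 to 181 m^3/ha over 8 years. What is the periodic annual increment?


PAI = (V2 - V1) / period = (181 - 118) / 8 = 63 / 8 = 7.8750 ≈ 7.88 m^3/ha/yr

7.88 m^3/ha/yr


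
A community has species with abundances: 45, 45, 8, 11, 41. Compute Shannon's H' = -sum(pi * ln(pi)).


Total N = 45 + 45 + 8 + 11 + 41 = 150
Per-species terms:
  p = 45/150 = 0.300000; ln(p) = -1.203973; p*ln(p) = 0.300000 * (-1.203973) = -0.361192
  p = 45/150 = 0.300000; ln(p) = -1.203973; p*ln(p) = 0.300000 * (-1.203973) = -0.361192
  p = 8/150 = 0.053333; ln(p) = -2.931200; p*ln(p) = 0.053333 * (-2.931200) = -0.156330
  p = 11/150 = 0.073333; ln(p) = -2.612745; p*ln(p) = 0.073333 * (-2.612745) = -0.191600
  p = 41/150 = 0.273333; ln(p) = -1.297064; p*ln(p) = 0.273333 * (-1.297064) = -0.354530
sum(p*ln(p)) = (-0.361192) + (-0.361192) + (-0.156330) + (-0.191600) + (-0.354530) = -1.424844
H' = -(-1.424844) = 1.424844 ≈ 1.4248

1.4248


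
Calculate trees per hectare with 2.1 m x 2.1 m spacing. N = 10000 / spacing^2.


N = 10000 / 2.1^2 = 10000 / 4.41 = 2267.57 ≈ 2268 trees/ha

2268 trees/ha


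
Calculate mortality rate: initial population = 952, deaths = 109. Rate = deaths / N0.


Mortality rate = 109 / 952 = 0.114496 ≈ 0.1145

0.1145


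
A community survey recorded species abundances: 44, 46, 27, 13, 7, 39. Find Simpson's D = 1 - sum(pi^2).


Total N = 44 + 46 + 27 + 13 + 7 + 39 = 176
Per-species terms:
  p = 44/176 = 0.250000; p^2 = 0.250000^2 = 0.062500
  p = 46/176 = 0.261364; p^2 = 0.261364^2 = 0.068311
  p = 27/176 = 0.153409; p^2 = 0.153409^2 = 0.023534
  p = 13/176 = 0.073864; p^2 = 0.073864^2 = 0.005456
  p = 7/176 = 0.039773; p^2 = 0.039773^2 = 0.001582
  p = 39/176 = 0.221591; p^2 = 0.221591^2 = 0.049103
sum(p^2) = 0.062500 + 0.068311 + 0.023534 + 0.005456 + 0.001582 + 0.049103 = 0.210486
D = 1 - 0.210486 = 0.789514 ≈ 0.7895

0.7895


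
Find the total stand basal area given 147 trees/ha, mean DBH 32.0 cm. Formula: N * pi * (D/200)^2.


(D/200)^2 = (32.0/200)^2 = 0.16^2 = 0.0256
Individual BA = 3.141593 * 0.0256 = 0.0804248 m^2
Stand BA = 147 * 0.0804248 = 11.8224 ≈ 11.82 m^2/ha

11.82 m^2/ha


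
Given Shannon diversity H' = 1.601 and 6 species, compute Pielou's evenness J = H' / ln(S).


ln(6) = 1.79176
J = H' / ln(S) = 1.601 / 1.79176 = 0.893535 ≈ 0.8935

0.8935


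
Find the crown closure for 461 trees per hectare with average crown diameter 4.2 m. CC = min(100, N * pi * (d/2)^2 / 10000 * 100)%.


(d/2)^2 = (4.2/2)^2 = 2.1^2 = 4.41
Crown area = 3.141593 * 4.41 = 13.8544 m^2
N * area / 10000 * 100 = 461 * 13.8544 / 10000 * 100 = 63.8688
CC = min(100, 63.8688) = 63.8688 ≈ 63.9%

63.9%


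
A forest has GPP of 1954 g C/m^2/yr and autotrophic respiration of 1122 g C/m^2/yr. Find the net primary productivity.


NPP = GPP - Ra = 1954 - 1122 = 832 g C/m^2/yr

832 g C/m^2/yr


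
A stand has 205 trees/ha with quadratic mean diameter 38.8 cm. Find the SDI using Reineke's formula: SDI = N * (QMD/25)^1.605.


QMD/25 = 38.8/25 = 1.552
(1.552)^1.605 = exp(1.605 * ln(1.552)) = exp(1.605 * 0.439544) = exp(0.705468) = 2.02479
SDI = 205 * 2.02479 = 415.082 ≈ 415

415


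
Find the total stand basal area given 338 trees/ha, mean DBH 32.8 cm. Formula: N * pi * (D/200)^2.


(D/200)^2 = (32.8/200)^2 = 0.164^2 = 0.026896
Individual BA = 3.141593 * 0.026896 = 0.0844963 m^2
Stand BA = 338 * 0.0844963 = 28.5597 ≈ 28.56 m^2/ha

28.56 m^2/ha


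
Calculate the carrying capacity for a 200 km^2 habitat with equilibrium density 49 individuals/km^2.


K = 49 * 200 = 9800 individuals

9800 individuals


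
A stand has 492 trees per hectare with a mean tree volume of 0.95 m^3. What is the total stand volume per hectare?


V_stand = 492 * 0.95 = 467.4 m^3/ha

467.4 m^3/ha


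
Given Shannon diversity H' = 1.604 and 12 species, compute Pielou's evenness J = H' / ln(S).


ln(12) = 2.48491
J = H' / ln(S) = 1.604 / 2.48491 = 0.645496 ≈ 0.6455

0.6455


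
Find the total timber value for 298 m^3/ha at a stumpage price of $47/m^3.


Value = 298 * 47 = $14006/ha

$14006/ha


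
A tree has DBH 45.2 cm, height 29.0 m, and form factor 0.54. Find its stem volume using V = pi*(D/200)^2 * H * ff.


(D/200)^2 = (45.2/200)^2 = 0.226^2 = 0.051076
BA = 3.141593 * 0.051076 = 0.160460 m^2
V = 0.160460 * 29.0 * 0.54 = 2.51280 ≈ 2.513 m^3

2.513 m^3


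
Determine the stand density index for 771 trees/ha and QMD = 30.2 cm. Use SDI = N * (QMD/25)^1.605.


QMD/25 = 30.2/25 = 1.208
(1.208)^1.605 = exp(1.605 * ln(1.208)) = exp(1.605 * 0.188966) = exp(0.303290) = 1.35431
SDI = 771 * 1.35431 = 1044.17 ≈ 1044

1044


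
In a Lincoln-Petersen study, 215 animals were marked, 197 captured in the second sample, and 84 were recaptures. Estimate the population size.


N = M * C / R = 215 * 197 / 84 = 42355 / 84 = 504.23 ≈ 504

504 individuals


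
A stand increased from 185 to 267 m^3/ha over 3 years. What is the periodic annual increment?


PAI = (V2 - V1) / period = (267 - 185) / 3 = 82 / 3 = 27.3333 ≈ 27.33 m^3/ha/yr

27.33 m^3/ha/yr


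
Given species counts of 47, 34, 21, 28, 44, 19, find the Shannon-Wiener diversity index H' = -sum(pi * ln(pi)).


Total N = 47 + 34 + 21 + 28 + 44 + 19 = 193
Per-species terms:
  p = 47/193 = 0.243523; ln(p) = -1.412544; p*ln(p) = 0.243523 * (-1.412544) = -0.343987
  p = 34/193 = 0.176166; ln(p) = -1.736329; p*ln(p) = 0.176166 * (-1.736329) = -0.305882
  p = 21/193 = 0.108808; ln(p) = -2.218170; p*ln(p) = 0.108808 * (-2.218170) = -0.241355
  p = 28/193 = 0.145078; ln(p) = -1.930484; p*ln(p) = 0.145078 * (-1.930484) = -0.280071
  p = 44/193 = 0.227979; ln(p) = -1.478502; p*ln(p) = 0.227979 * (-1.478502) = -0.337067
  p = 19/193 = 0.098446; ln(p) = -2.318247; p*ln(p) = 0.098446 * (-2.318247) = -0.228222
sum(p*ln(p)) = (-0.343987) + (-0.305882) + (-0.241355) + (-0.280071) + (-0.337067) + (-0.228222) = -1.736584
H' = -(-1.736584) = 1.736584 ≈ 1.7366

1.7366


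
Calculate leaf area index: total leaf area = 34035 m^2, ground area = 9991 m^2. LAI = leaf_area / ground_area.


LAI = 34035 / 9991 = 3.4066 ≈ 3.41

3.41


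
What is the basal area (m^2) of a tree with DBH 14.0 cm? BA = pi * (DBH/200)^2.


D/200 = 14.0/200 = 0.07 m
(D/200)^2 = 0.07^2 = 0.0049
BA = 3.141593 * 0.0049 = 0.0153938 ≈ 0.0154 m^2

0.0154 m^2


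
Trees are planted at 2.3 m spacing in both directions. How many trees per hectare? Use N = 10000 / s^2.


N = 10000 / 2.3^2 = 10000 / 5.29 = 1890.36 ≈ 1890 trees/ha

1890 trees/ha


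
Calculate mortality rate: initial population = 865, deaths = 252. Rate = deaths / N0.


Mortality rate = 252 / 865 = 0.291329 ≈ 0.2913

0.2913


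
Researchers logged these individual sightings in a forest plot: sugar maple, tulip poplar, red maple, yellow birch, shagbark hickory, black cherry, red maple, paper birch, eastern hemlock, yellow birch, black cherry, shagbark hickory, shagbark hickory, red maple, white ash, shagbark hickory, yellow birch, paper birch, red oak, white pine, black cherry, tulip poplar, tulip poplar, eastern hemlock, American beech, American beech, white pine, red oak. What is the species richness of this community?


Total individuals logged = 28
Distinct species (count of individuals): sugar maple (1), tulip poplar (3), red maple (3), yellow birch (3), shagbark hickory (4), black cherry (3), paper birch (2), eastern hemlock (2), white ash (1), red oak (2), white pine (2), American beech (2)
Species richness = number of distinct species = 12

12


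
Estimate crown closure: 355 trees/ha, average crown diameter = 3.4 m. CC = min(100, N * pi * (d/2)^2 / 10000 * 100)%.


(d/2)^2 = (3.4/2)^2 = 1.7^2 = 2.89
Crown area = 3.141593 * 2.89 = 9.07920 m^2
N * area / 10000 * 100 = 355 * 9.07920 / 10000 * 100 = 32.2312
CC = min(100, 32.2312) = 32.2312 ≈ 32.2%

32.2%


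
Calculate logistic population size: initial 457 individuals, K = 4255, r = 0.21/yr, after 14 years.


(K - N0)/N0 = (4255 - 457)/457 = 3798/457 = 8.31072
r*t = 0.21 * 14 = 2.94; exp(-2.94) = 0.0528657
8.31072 * 0.0528657 = 0.439352
1 + 0.439352 = 1.43935
N = 4255 / 1.43935 = 2956.20 ≈ 2956

2956


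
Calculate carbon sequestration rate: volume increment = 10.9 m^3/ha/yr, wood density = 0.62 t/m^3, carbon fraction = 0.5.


C = 10.9 * 0.62 * 0.5 = 3.379 ≈ 3.38 t C/ha/yr

3.38 t C/ha/yr


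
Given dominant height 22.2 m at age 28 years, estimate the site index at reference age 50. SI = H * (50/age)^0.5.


50/28 = 1.78571
(1.78571)^0.5 = 1.33630
SI = 22.2 * 1.33630 = 29.6659 ≈ 29.7 m

29.7 m


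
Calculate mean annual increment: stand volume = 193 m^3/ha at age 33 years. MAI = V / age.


MAI = 193 / 33 = 5.8485 ≈ 5.85 m^3/ha/yr

5.85 m^3/ha/yr


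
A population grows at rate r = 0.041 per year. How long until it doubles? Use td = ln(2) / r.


td = ln(2) / 0.041 = 0.693147 / 0.041 = 16.9060 ≈ 16.9 years

16.9 years


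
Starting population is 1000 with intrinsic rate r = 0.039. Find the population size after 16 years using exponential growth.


r*t = 0.039 * 16 = 0.624
exp(0.624) = 1.86638
N = 1000 * 1.86638 = 1866.38 ≈ 1866

1866


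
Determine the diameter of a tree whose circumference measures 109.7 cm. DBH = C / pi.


DBH = C / pi = 109.7 / 3.141593 = 34.9186 ≈ 34.92 cm

34.92 cm


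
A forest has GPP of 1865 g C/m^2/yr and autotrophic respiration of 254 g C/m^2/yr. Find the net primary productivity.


NPP = GPP - Ra = 1865 - 254 = 1611 g C/m^2/yr

1611 g C/m^2/yr


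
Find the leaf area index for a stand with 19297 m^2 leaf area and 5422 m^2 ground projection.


LAI = 19297 / 5422 = 3.5590 ≈ 3.56

3.56


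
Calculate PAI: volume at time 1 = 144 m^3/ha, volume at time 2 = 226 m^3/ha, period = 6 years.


PAI = (V2 - V1) / period = (226 - 144) / 6 = 82 / 6 = 13.6667 ≈ 13.67 m^3/ha/yr

13.67 m^3/ha/yr


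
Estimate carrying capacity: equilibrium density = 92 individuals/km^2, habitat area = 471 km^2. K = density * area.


K = 92 * 471 = 43332 individuals

43332 individuals


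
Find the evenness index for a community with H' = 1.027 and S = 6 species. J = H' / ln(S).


ln(6) = 1.79176
J = H' / ln(S) = 1.027 / 1.79176 = 0.573179 ≈ 0.5732

0.5732


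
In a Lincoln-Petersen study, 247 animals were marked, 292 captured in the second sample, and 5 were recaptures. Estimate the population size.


N = M * C / R = 247 * 292 / 5 = 72124 / 5 = 14424.80 ≈ 14425

14425 individuals


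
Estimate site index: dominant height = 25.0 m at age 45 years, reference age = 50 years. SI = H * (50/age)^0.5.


50/45 = 1.11111
(1.11111)^0.5 = 1.05409
SI = 25.0 * 1.05409 = 26.3523 ≈ 26.4 m

26.4 m


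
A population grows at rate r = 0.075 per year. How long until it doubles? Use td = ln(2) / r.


td = ln(2) / 0.075 = 0.693147 / 0.075 = 9.24196 ≈ 9.2 years

9.2 years


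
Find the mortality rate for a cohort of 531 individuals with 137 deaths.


Mortality rate = 137 / 531 = 0.258004 ≈ 0.2580

0.2580


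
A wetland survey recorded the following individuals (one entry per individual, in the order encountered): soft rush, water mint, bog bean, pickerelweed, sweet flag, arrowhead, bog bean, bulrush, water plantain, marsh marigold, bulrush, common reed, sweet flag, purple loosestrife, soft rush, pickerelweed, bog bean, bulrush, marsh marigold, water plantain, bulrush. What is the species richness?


Total individuals logged = 21
Distinct species (count of individuals): soft rush (2), water mint (1), bog bean (3), pickerelweed (2), sweet flag (2), arrowhead (1), bulrush (4), water plantain (2), marsh marigold (2), common reed (1), purple loosestrife (1)
Species richness = number of distinct species = 11

11


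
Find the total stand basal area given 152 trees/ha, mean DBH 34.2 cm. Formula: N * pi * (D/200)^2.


(D/200)^2 = (34.2/200)^2 = 0.171^2 = 0.029241
Individual BA = 3.141593 * 0.029241 = 0.0918633 m^2
Stand BA = 152 * 0.0918633 = 13.9632 ≈ 13.96 m^2/ha

13.96 m^2/ha


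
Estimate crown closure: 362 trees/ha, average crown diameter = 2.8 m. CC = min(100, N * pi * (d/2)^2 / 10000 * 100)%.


(d/2)^2 = (2.8/2)^2 = 1.4^2 = 1.96
Crown area = 3.141593 * 1.96 = 6.15752 m^2
N * area / 10000 * 100 = 362 * 6.15752 / 10000 * 100 = 22.2902
CC = min(100, 22.2902) = 22.2902 ≈ 22.3%

22.3%


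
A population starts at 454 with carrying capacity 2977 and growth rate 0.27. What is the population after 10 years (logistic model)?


(K - N0)/N0 = (2977 - 454)/454 = 2523/454 = 5.55727
r*t = 0.27 * 10 = 2.7; exp(-2.7) = 0.0672055
5.55727 * 0.0672055 = 0.373479
1 + 0.373479 = 1.37348
N = 2977 / 1.37348 = 2167.49 ≈ 2167

2167


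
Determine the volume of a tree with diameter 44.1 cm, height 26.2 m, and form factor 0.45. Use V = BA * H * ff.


(D/200)^2 = (44.1/200)^2 = 0.2205^2 = 0.04862025
BA = 3.141593 * 0.04862025 = 0.152745 m^2
V = 0.152745 * 26.2 * 0.45 = 1.80086 ≈ 1.801 m^3

1.801 m^3


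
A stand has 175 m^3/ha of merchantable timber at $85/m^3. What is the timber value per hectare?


Value = 175 * 85 = $14875/ha

$14875/ha


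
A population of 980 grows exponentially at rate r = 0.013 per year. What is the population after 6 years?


r*t = 0.013 * 6 = 0.078
exp(0.078) = 1.08112
N = 980 * 1.08112 = 1059.50 ≈ 1060

1060


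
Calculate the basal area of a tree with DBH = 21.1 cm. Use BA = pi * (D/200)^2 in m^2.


D/200 = 21.1/200 = 0.1055 m
(D/200)^2 = 0.1055^2 = 0.01113025
BA = 3.141593 * 0.01113025 = 0.0349667 ≈ 0.0350 m^2

0.0350 m^2


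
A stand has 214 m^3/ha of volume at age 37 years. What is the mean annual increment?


MAI = 214 / 37 = 5.7838 ≈ 5.78 m^3/ha/yr

5.78 m^3/ha/yr


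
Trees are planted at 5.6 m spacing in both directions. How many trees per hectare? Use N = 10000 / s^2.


N = 10000 / 5.6^2 = 10000 / 31.36 = 318.878 ≈ 319 trees/ha

319 trees/ha


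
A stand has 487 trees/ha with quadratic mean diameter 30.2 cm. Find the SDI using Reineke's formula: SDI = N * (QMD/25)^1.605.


QMD/25 = 30.2/25 = 1.208
(1.208)^1.605 = exp(1.605 * ln(1.208)) = exp(1.605 * 0.188966) = exp(0.303290) = 1.35431
SDI = 487 * 1.35431 = 659.549 ≈ 660

660


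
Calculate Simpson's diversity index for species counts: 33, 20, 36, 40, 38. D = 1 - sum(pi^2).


Total N = 33 + 20 + 36 + 40 + 38 = 167
Per-species terms:
  p = 33/167 = 0.197605; p^2 = 0.197605^2 = 0.039048
  p = 20/167 = 0.119760; p^2 = 0.119760^2 = 0.014342
  p = 36/167 = 0.215569; p^2 = 0.215569^2 = 0.046470
  p = 40/167 = 0.239521; p^2 = 0.239521^2 = 0.057370
  p = 38/167 = 0.227545; p^2 = 0.227545^2 = 0.051777
sum(p^2) = 0.039048 + 0.014342 + 0.046470 + 0.057370 + 0.051777 = 0.209007
D = 1 - 0.209007 = 0.790993 ≈ 0.7910

0.7910


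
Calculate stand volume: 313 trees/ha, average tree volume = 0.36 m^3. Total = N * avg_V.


V_stand = 313 * 0.36 = 112.68 ≈ 112.7 m^3/ha

112.7 m^3/ha


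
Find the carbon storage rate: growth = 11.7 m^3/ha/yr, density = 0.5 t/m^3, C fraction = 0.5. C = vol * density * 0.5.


C = 11.7 * 0.5 * 0.5 = 2.925 ≈ 2.93 t C/ha/yr

2.93 t C/ha/yr


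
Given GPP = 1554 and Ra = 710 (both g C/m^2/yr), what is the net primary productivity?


NPP = GPP - Ra = 1554 - 710 = 844 g C/m^2/yr

844 g C/m^2/yr


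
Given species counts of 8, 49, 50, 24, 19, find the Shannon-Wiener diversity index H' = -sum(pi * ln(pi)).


Total N = 8 + 49 + 50 + 24 + 19 = 150
Per-species terms:
  p = 8/150 = 0.053333; ln(p) = -2.931200; p*ln(p) = 0.053333 * (-2.931200) = -0.156330
  p = 49/150 = 0.326667; ln(p) = -1.118814; p*ln(p) = 0.326667 * (-1.118814) = -0.365480
  p = 50/150 = 0.333333; ln(p) = -1.098613; p*ln(p) = 0.333333 * (-1.098613) = -0.366204
  p = 24/150 = 0.160000; ln(p) = -1.832581; p*ln(p) = 0.160000 * (-1.832581) = -0.293213
  p = 19/150 = 0.126667; ln(p) = -2.066194; p*ln(p) = 0.126667 * (-2.066194) = -0.261719
sum(p*ln(p)) = (-0.156330) + (-0.365480) + (-0.366204) + (-0.293213) + (-0.261719) = -1.442946
H' = -(-1.442946) = 1.442946 ≈ 1.4429

1.4429


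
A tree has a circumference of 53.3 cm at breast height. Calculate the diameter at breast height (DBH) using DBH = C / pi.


DBH = C / pi = 53.3 / 3.141593 = 16.9659 ≈ 16.97 cm

16.97 cm


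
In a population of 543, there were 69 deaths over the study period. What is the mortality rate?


Mortality rate = 69 / 543 = 0.127072 ≈ 0.1271

0.1271


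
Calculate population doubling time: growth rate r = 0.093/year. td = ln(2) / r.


td = ln(2) / 0.093 = 0.693147 / 0.093 = 7.45319 ≈ 7.5 years

7.5 years


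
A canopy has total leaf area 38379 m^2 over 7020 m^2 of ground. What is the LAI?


LAI = 38379 / 7020 = 5.4671 ≈ 5.47

5.47


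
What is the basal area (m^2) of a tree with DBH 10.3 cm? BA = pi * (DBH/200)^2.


D/200 = 10.3/200 = 0.0515 m
(D/200)^2 = 0.0515^2 = 0.00265225
BA = 3.141593 * 0.00265225 = 0.00833229 ≈ 0.0083 m^2

0.0083 m^2


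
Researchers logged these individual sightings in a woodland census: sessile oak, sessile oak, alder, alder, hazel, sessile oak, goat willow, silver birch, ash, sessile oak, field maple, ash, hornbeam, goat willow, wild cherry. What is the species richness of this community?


Total individuals logged = 15
Distinct species (count of individuals): sessile oak (4), alder (2), hazel (1), goat willow (2), silver birch (1), ash (2), field maple (1), hornbeam (1), wild cherry (1)
Species richness = number of distinct species = 9

9


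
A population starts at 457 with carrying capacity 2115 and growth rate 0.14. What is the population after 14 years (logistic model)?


(K - N0)/N0 = (2115 - 457)/457 = 1658/457 = 3.62801
r*t = 0.14 * 14 = 1.96; exp(-1.96) = 0.140858
3.62801 * 0.140858 = 0.511034
1 + 0.511034 = 1.51103
N = 2115 / 1.51103 = 1399.71 ≈ 1400

1400


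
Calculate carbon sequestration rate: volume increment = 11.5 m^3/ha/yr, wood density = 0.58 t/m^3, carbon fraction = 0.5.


C = 11.5 * 0.58 * 0.5 = 3.335 ≈ 3.34 t C/ha/yr

3.34 t C/ha/yr


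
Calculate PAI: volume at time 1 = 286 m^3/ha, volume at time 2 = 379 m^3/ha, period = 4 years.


PAI = (V2 - V1) / period = (379 - 286) / 4 = 93 / 4 = 23.25 m^3/ha/yr

23.25 m^3/ha/yr


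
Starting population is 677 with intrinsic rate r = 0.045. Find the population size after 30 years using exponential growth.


r*t = 0.045 * 30 = 1.35
exp(1.35) = 3.85743
N = 677 * 3.85743 = 2611.48 ≈ 2611

2611


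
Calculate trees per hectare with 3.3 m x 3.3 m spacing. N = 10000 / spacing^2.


N = 10000 / 3.3^2 = 10000 / 10.89 = 918.274 ≈ 918 trees/ha

918 trees/ha


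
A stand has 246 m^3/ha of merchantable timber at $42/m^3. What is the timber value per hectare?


Value = 246 * 42 = $10332/ha

$10332/ha


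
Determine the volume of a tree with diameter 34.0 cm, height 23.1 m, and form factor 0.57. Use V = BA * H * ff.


(D/200)^2 = (34.0/200)^2 = 0.17^2 = 0.0289
BA = 3.141593 * 0.0289 = 0.0907920 m^2
V = 0.0907920 * 23.1 * 0.57 = 1.19546 ≈ 1.195 m^3

1.195 m^3


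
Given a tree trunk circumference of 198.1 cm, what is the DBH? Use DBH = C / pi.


DBH = C / pi = 198.1 / 3.141593 = 63.0572 ≈ 63.06 cm

63.06 cm


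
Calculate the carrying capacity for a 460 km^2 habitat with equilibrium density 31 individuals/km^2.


K = 31 * 460 = 14260 individuals

14260 individuals


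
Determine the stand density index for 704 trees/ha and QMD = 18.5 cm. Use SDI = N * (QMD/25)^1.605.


QMD/25 = 18.5/25 = 0.74
(0.74)^1.605 = exp(1.605 * ln(0.74)) = exp(1.605 * (-0.301105)) = exp(-0.483274) = 0.616761
SDI = 704 * 0.616761 = 434.200 ≈ 434

434


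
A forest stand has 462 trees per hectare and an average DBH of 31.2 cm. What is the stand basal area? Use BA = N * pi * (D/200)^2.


(D/200)^2 = (31.2/200)^2 = 0.156^2 = 0.024336
Individual BA = 3.141593 * 0.024336 = 0.0764538 m^2
Stand BA = 462 * 0.0764538 = 35.3217 ≈ 35.32 m^2/ha

35.32 m^2/ha


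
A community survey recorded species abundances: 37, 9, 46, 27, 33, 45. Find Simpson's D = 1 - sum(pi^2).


Total N = 37 + 9 + 46 + 27 + 33 + 45 = 197
Per-species terms:
  p = 37/197 = 0.187817; p^2 = 0.187817^2 = 0.035275
  p = 9/197 = 0.045685; p^2 = 0.045685^2 = 0.002087
  p = 46/197 = 0.233503; p^2 = 0.233503^2 = 0.054524
  p = 27/197 = 0.137056; p^2 = 0.137056^2 = 0.018784
  p = 33/197 = 0.167513; p^2 = 0.167513^2 = 0.028061
  p = 45/197 = 0.228426; p^2 = 0.228426^2 = 0.052178
sum(p^2) = 0.035275 + 0.002087 + 0.054524 + 0.018784 + 0.028061 + 0.052178 = 0.190909
D = 1 - 0.190909 = 0.809091 ≈ 0.8091

0.8091


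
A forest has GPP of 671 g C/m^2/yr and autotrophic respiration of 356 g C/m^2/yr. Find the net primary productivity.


NPP = GPP - Ra = 671 - 356 = 315 g C/m^2/yr

315 g C/m^2/yr


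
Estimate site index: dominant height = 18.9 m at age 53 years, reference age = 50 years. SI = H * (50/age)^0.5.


50/53 = 0.943396
(0.943396)^0.5 = 0.971286
SI = 18.9 * 0.971286 = 18.3573 ≈ 18.4 m

18.4 m


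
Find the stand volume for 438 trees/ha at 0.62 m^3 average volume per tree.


V_stand = 438 * 0.62 = 271.56 ≈ 271.6 m^3/ha

271.6 m^3/ha


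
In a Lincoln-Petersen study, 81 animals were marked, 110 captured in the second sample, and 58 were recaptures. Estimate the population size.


N = M * C / R = 81 * 110 / 58 = 8910 / 58 = 153.62 ≈ 154

154 individuals


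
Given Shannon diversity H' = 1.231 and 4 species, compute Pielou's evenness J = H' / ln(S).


ln(4) = 1.38629
J = H' / ln(S) = 1.231 / 1.38629 = 0.887982 ≈ 0.8880

0.8880


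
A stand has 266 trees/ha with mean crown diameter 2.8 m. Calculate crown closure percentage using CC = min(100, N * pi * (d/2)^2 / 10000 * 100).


(d/2)^2 = (2.8/2)^2 = 1.4^2 = 1.96
Crown area = 3.141593 * 1.96 = 6.15752 m^2
N * area / 10000 * 100 = 266 * 6.15752 / 10000 * 100 = 16.3790
CC = min(100, 16.3790) = 16.3790 ≈ 16.4%

16.4%


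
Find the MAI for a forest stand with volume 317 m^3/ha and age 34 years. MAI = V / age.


MAI = 317 / 34 = 9.3235 ≈ 9.32 m^3/ha/yr

9.32 m^3/ha/yr


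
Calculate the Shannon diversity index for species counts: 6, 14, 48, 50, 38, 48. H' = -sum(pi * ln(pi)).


Total N = 6 + 14 + 48 + 50 + 38 + 48 = 204
Per-species terms:
  p = 6/204 = 0.029412; ln(p) = -3.526353; p*ln(p) = 0.029412 * (-3.526353) = -0.103717
  p = 14/204 = 0.068627; ln(p) = -2.679069; p*ln(p) = 0.068627 * (-2.679069) = -0.183856
  p = 48/204 = 0.235294; ln(p) = -1.446919; p*ln(p) = 0.235294 * (-1.446919) = -0.340451
  p = 50/204 = 0.245098; ln(p) = -1.406097; p*ln(p) = 0.245098 * (-1.406097) = -0.344632
  p = 38/204 = 0.186275; ln(p) = -1.680531; p*ln(p) = 0.186275 * (-1.680531) = -0.313041
  p = 48/204 = 0.235294; ln(p) = -1.446919; p*ln(p) = 0.235294 * (-1.446919) = -0.340451
sum(p*ln(p)) = (-0.103717) + (-0.183856) + (-0.340451) + (-0.344632) + (-0.313041) + (-0.340451) = -1.626148
H' = -(-1.626148) = 1.626148 ≈ 1.6261

1.6261


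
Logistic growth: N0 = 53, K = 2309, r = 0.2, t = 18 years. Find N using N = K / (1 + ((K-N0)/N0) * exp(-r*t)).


(K - N0)/N0 = (2309 - 53)/53 = 2256/53 = 42.5660
r*t = 0.2 * 18 = 3.6; exp(-3.6) = 0.0273237
42.5660 * 0.0273237 = 1.16306
1 + 1.16306 = 2.16306
N = 2309 / 2.16306 = 1067.47 ≈ 1067

1067


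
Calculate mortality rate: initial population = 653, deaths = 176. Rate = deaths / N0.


Mortality rate = 176 / 653 = 0.269525 ≈ 0.2695

0.2695


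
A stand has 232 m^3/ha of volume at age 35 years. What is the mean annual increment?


MAI = 232 / 35 = 6.6286 ≈ 6.63 m^3/ha/yr

6.63 m^3/ha/yr


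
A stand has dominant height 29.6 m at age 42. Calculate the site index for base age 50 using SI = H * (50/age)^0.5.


50/42 = 1.19048
(1.19048)^0.5 = 1.09109
SI = 29.6 * 1.09109 = 32.2963 ≈ 32.3 m

32.3 m


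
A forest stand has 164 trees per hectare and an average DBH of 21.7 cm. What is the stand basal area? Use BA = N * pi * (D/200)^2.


(D/200)^2 = (21.7/200)^2 = 0.1085^2 = 0.01177225
Individual BA = 3.141593 * 0.01177225 = 0.0369836 m^2
Stand BA = 164 * 0.0369836 = 6.06531 ≈ 6.07 m^2/ha

6.07 m^2/ha


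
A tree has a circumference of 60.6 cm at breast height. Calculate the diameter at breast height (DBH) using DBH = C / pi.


DBH = C / pi = 60.6 / 3.141593 = 19.2896 ≈ 19.29 cm

19.29 cm


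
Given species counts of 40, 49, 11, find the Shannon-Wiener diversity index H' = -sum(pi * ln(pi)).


Total N = 40 + 49 + 11 = 100
Per-species terms:
  p = 40/100 = 0.400000; ln(p) = -0.916291; p*ln(p) = 0.400000 * (-0.916291) = -0.366516
  p = 49/100 = 0.490000; ln(p) = -0.713350; p*ln(p) = 0.490000 * (-0.713350) = -0.349542
  p = 11/100 = 0.110000; ln(p) = -2.207275; p*ln(p) = 0.110000 * (-2.207275) = -0.242800
sum(p*ln(p)) = (-0.366516) + (-0.349542) + (-0.242800) = -0.958858
H' = -(-0.958858) = 0.958858 ≈ 0.9589

0.9589


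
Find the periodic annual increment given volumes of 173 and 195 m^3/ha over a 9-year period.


PAI = (V2 - V1) / period = (195 - 173) / 9 = 22 / 9 = 2.4444 ≈ 2.44 m^3/ha/yr

2.44 m^3/ha/yr


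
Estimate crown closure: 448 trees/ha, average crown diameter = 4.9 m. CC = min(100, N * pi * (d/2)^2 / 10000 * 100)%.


(d/2)^2 = (4.9/2)^2 = 2.45^2 = 6.0025
Crown area = 3.141593 * 6.0025 = 18.8574 m^2
N * area / 10000 * 100 = 448 * 18.8574 / 10000 * 100 = 84.4812
CC = min(100, 84.4812) = 84.4812 ≈ 84.5%

84.5%


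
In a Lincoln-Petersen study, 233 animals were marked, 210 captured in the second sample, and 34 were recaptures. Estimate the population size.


N = M * C / R = 233 * 210 / 34 = 48930 / 34 = 1439.12 ≈ 1439

1439 individuals


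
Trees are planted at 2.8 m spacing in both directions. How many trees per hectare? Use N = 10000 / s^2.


N = 10000 / 2.8^2 = 10000 / 7.84 = 1275.51 ≈ 1276 trees/ha

1276 trees/ha


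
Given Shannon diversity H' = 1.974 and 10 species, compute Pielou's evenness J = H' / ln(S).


ln(10) = 2.30259
J = H' / ln(S) = 1.974 / 2.30259 = 0.857295 ≈ 0.8573

0.8573


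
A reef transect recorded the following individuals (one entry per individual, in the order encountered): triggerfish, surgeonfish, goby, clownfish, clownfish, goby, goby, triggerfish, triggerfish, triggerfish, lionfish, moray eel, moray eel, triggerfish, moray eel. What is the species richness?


Total individuals logged = 15
Distinct species (count of individuals): triggerfish (5), surgeonfish (1), goby (3), clownfish (2), lionfish (1), moray eel (3)
Species richness = number of distinct species = 6

6


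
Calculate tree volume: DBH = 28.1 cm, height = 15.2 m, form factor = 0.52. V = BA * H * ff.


(D/200)^2 = (28.1/200)^2 = 0.1405^2 = 0.01974025
BA = 3.141593 * 0.01974025 = 0.0620158 m^2
V = 0.0620158 * 15.2 * 0.52 = 0.490173 ≈ 0.490 m^3

0.490 m^3


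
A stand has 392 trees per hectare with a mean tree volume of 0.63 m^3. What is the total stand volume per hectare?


V_stand = 392 * 0.63 = 246.96 ≈ 247.0 m^3/ha

247.0 m^3/ha


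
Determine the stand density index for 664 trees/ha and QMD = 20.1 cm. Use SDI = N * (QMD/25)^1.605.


QMD/25 = 20.1/25 = 0.804
(0.804)^1.605 = exp(1.605 * ln(0.804)) = exp(1.605 * (-0.218156)) = exp(-0.350140) = 0.704589
SDI = 664 * 0.704589 = 467.847 ≈ 468

468


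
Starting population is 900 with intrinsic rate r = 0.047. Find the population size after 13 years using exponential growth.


r*t = 0.047 * 13 = 0.611
exp(0.611) = 1.84227
N = 900 * 1.84227 = 1658.04 ≈ 1658

1658


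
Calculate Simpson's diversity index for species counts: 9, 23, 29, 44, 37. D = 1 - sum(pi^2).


Total N = 9 + 23 + 29 + 44 + 37 = 142
Per-species terms:
  p = 9/142 = 0.063380; p^2 = 0.063380^2 = 0.004017
  p = 23/142 = 0.161972; p^2 = 0.161972^2 = 0.026235
  p = 29/142 = 0.204225; p^2 = 0.204225^2 = 0.041708
  p = 44/142 = 0.309859; p^2 = 0.309859^2 = 0.096013
  p = 37/142 = 0.260563; p^2 = 0.260563^2 = 0.067893
sum(p^2) = 0.004017 + 0.026235 + 0.041708 + 0.096013 + 0.067893 = 0.235866
D = 1 - 0.235866 = 0.764134 ≈ 0.7641

0.7641


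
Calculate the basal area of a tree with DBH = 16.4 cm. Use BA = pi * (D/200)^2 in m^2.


D/200 = 16.4/200 = 0.082 m
(D/200)^2 = 0.082^2 = 0.006724
BA = 3.141593 * 0.006724 = 0.0211241 ≈ 0.0211 m^2

0.0211 m^2


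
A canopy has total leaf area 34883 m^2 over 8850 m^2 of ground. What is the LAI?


LAI = 34883 / 8850 = 3.9416 ≈ 3.94

3.94


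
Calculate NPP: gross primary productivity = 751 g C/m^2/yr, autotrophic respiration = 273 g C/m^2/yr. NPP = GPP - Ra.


NPP = GPP - Ra = 751 - 273 = 478 g C/m^2/yr

478 g C/m^2/yr


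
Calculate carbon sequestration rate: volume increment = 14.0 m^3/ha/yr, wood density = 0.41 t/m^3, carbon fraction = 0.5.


C = 14.0 * 0.41 * 0.5 = 2.87 t C/ha/yr

2.87 t C/ha/yr


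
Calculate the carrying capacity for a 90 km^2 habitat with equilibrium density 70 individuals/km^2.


K = 70 * 90 = 6300 individuals

6300 individuals


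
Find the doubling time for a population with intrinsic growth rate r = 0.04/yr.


td = ln(2) / 0.04 = 0.693147 / 0.04 = 17.3287 ≈ 17.3 years

17.3 years


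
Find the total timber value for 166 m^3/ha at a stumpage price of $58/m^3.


Value = 166 * 58 = $9628/ha

$9628/ha


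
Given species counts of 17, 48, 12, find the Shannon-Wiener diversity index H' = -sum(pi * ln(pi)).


Total N = 17 + 48 + 12 = 77
Per-species terms:
  p = 17/77 = 0.220779; ln(p) = -1.510593; p*ln(p) = 0.220779 * (-1.510593) = -0.333507
  p = 48/77 = 0.623377; ln(p) = -0.472604; p*ln(p) = 0.623377 * (-0.472604) = -0.294610
  p = 12/77 = 0.155844; ln(p) = -1.858900; p*ln(p) = 0.155844 * (-1.858900) = -0.289698
sum(p*ln(p)) = (-0.333507) + (-0.294610) + (-0.289698) = -0.917815
H' = -(-0.917815) = 0.917815 ≈ 0.9178

0.9178


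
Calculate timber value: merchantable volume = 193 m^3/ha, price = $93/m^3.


Value = 193 * 93 = $17949/ha

$17949/ha


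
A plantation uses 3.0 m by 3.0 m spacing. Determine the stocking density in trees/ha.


N = 10000 / 3.0^2 = 10000 / 9 = 1111.11 ≈ 1111 trees/ha

1111 trees/ha


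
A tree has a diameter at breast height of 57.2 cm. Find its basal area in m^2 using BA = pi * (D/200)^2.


D/200 = 57.2/200 = 0.286 m
(D/200)^2 = 0.286^2 = 0.081796
BA = 3.141593 * 0.081796 = 0.256970 ≈ 0.2570 m^2

0.2570 m^2


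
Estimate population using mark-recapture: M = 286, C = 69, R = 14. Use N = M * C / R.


N = M * C / R = 286 * 69 / 14 = 19734 / 14 = 1409.57 ≈ 1410

1410 individuals


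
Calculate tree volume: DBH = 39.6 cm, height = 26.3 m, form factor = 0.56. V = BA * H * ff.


(D/200)^2 = (39.6/200)^2 = 0.198^2 = 0.039204
BA = 3.141593 * 0.039204 = 0.123163 m^2
V = 0.123163 * 26.3 * 0.56 = 1.81394 ≈ 1.814 m^3

1.814 m^3


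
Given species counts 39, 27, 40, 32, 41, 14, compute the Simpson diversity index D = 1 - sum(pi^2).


Total N = 39 + 27 + 40 + 32 + 41 + 14 = 193
Per-species terms:
  p = 39/193 = 0.202073; p^2 = 0.202073^2 = 0.040833
  p = 27/193 = 0.139896; p^2 = 0.139896^2 = 0.019571
  p = 40/193 = 0.207254; p^2 = 0.207254^2 = 0.042954
  p = 32/193 = 0.165803; p^2 = 0.165803^2 = 0.027491
  p = 41/193 = 0.212435; p^2 = 0.212435^2 = 0.045129
  p = 14/193 = 0.072539; p^2 = 0.072539^2 = 0.005262
sum(p^2) = 0.040833 + 0.019571 + 0.042954 + 0.027491 + 0.045129 + 0.005262 = 0.181240
D = 1 - 0.181240 = 0.818760 ≈ 0.8188

0.8188


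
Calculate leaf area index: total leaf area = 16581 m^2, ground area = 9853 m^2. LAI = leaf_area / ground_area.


LAI = 16581 / 9853 = 1.6828 ≈ 1.68

1.68


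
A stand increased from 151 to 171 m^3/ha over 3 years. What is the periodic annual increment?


PAI = (V2 - V1) / period = (171 - 151) / 3 = 20 / 3 = 6.6667 ≈ 6.67 m^3/ha/yr

6.67 m^3/ha/yr


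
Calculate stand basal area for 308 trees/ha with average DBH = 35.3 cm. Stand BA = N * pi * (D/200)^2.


(D/200)^2 = (35.3/200)^2 = 0.1765^2 = 0.03115225
Individual BA = 3.141593 * 0.03115225 = 0.0978677 m^2
Stand BA = 308 * 0.0978677 = 30.1433 ≈ 30.14 m^2/ha

30.14 m^2/ha


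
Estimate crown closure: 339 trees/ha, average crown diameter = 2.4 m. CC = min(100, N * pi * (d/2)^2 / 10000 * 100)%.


(d/2)^2 = (2.4/2)^2 = 1.2^2 = 1.44
Crown area = 3.141593 * 1.44 = 4.52389 m^2
N * area / 10000 * 100 = 339 * 4.52389 / 10000 * 100 = 15.3360
CC = min(100, 15.3360) = 15.3360 ≈ 15.3%

15.3%


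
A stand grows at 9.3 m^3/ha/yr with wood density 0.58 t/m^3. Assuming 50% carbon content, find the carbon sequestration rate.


C = 9.3 * 0.58 * 0.5 = 2.697 ≈ 2.70 t C/ha/yr

2.70 t C/ha/yr


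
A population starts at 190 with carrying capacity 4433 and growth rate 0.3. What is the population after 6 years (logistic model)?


(K - N0)/N0 = (4433 - 190)/190 = 4243/190 = 22.3316
r*t = 0.3 * 6 = 1.8; exp(-1.8) = 0.165299
22.3316 * 0.165299 = 3.69139
1 + 3.69139 = 4.69139
N = 4433 / 4.69139 = 944.923 ≈ 945

945


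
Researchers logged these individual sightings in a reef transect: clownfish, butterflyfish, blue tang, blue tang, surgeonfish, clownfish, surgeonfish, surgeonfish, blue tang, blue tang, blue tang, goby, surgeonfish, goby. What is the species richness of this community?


Total individuals logged = 14
Distinct species (count of individuals): clownfish (2), butterflyfish (1), blue tang (5), surgeonfish (4), goby (2)
Species richness = number of distinct species = 5

5


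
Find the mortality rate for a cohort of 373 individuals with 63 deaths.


Mortality rate = 63 / 373 = 0.168901 ≈ 0.1689

0.1689


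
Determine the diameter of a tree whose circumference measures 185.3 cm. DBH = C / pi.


DBH = C / pi = 185.3 / 3.141593 = 58.9828 ≈ 58.98 cm

58.98 cm


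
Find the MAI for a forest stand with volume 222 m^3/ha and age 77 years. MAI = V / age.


MAI = 222 / 77 = 2.8831 ≈ 2.88 m^3/ha/yr

2.88 m^3/ha/yr


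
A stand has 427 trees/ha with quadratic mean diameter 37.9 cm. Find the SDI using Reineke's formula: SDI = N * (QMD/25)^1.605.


QMD/25 = 37.9/25 = 1.516
(1.516)^1.605 = exp(1.605 * ln(1.516)) = exp(1.605 * 0.416075) = exp(0.667800) = 1.94994
SDI = 427 * 1.94994 = 832.624 ≈ 833

833


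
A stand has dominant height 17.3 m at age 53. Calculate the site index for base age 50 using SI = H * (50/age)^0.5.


50/53 = 0.943396
(0.943396)^0.5 = 0.971286
SI = 17.3 * 0.971286 = 16.8032 ≈ 16.8 m

16.8 m


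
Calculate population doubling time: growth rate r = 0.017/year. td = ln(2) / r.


td = ln(2) / 0.017 = 0.693147 / 0.017 = 40.7734 ≈ 40.8 years

40.8 years


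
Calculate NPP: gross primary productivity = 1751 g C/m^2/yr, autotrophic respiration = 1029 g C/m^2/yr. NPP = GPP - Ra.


NPP = GPP - Ra = 1751 - 1029 = 722 g C/m^2/yr

722 g C/m^2/yr


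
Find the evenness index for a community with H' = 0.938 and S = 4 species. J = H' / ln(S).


ln(4) = 1.38629
J = H' / ln(S) = 0.938 / 1.38629 = 0.676626 ≈ 0.6766

0.6766


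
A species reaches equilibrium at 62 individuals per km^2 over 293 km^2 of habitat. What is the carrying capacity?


K = 62 * 293 = 18166 individuals

18166 individuals


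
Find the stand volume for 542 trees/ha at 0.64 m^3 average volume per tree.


V_stand = 542 * 0.64 = 346.88 ≈ 346.9 m^3/ha

346.9 m^3/ha


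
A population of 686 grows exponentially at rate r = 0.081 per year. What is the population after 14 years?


r*t = 0.081 * 14 = 1.134
exp(1.134) = 3.10806
N = 686 * 3.10806 = 2132.13 ≈ 2132

2132


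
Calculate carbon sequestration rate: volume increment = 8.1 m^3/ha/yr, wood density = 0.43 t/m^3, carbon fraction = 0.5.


C = 8.1 * 0.43 * 0.5 = 1.7415 ≈ 1.74 t C/ha/yr

1.74 t C/ha/yr


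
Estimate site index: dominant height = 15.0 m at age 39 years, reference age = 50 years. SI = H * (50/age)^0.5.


50/39 = 1.28205
(1.28205)^0.5 = 1.13228
SI = 15.0 * 1.13228 = 16.9842 ≈ 17.0 m

17.0 m


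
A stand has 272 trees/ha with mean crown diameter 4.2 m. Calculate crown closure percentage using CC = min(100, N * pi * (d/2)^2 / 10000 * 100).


(d/2)^2 = (4.2/2)^2 = 2.1^2 = 4.41
Crown area = 3.141593 * 4.41 = 13.8544 m^2
N * area / 10000 * 100 = 272 * 13.8544 / 10000 * 100 = 37.6840
CC = min(100, 37.6840) = 37.6840 ≈ 37.7%

37.7%


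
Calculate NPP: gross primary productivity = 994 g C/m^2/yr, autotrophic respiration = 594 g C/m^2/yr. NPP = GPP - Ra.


NPP = GPP - Ra = 994 - 594 = 400 g C/m^2/yr

400 g C/m^2/yr


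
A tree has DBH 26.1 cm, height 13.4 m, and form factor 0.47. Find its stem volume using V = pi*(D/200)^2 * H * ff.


(D/200)^2 = (26.1/200)^2 = 0.1305^2 = 0.01703025
BA = 3.141593 * 0.01703025 = 0.0535021 m^2
V = 0.0535021 * 13.4 * 0.47 = 0.336956 ≈ 0.337 m^3

0.337 m^3


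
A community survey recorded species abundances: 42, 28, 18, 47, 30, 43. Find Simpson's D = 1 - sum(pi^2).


Total N = 42 + 28 + 18 + 47 + 30 + 43 = 208
Per-species terms:
  p = 42/208 = 0.201923; p^2 = 0.201923^2 = 0.040773
  p = 28/208 = 0.134615; p^2 = 0.134615^2 = 0.018121
  p = 18/208 = 0.086538; p^2 = 0.086538^2 = 0.007489
  p = 47/208 = 0.225962; p^2 = 0.225962^2 = 0.051059
  p = 30/208 = 0.144231; p^2 = 0.144231^2 = 0.020803
  p = 43/208 = 0.206731; p^2 = 0.206731^2 = 0.042738
sum(p^2) = 0.040773 + 0.018121 + 0.007489 + 0.051059 + 0.020803 + 0.042738 = 0.180983
D = 1 - 0.180983 = 0.819017 ≈ 0.8190

0.8190


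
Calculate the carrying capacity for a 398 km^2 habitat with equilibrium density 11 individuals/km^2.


K = 11 * 398 = 4378 individuals

4378 individuals


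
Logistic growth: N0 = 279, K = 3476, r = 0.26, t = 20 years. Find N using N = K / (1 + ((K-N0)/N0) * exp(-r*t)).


(K - N0)/N0 = (3476 - 279)/279 = 3197/279 = 11.4588
r*t = 0.26 * 20 = 5.2; exp(-5.2) = 0.00551656
11.4588 * 0.00551656 = 0.0632132
1 + 0.0632132 = 1.06321
N = 3476 / 1.06321 = 3269.34 ≈ 3269

3269


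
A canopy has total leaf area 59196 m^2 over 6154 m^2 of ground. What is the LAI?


LAI = 59196 / 6154 = 9.6191 ≈ 9.62

9.62


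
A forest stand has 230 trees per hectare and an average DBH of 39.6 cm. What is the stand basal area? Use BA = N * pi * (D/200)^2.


(D/200)^2 = (39.6/200)^2 = 0.198^2 = 0.039204
Individual BA = 3.141593 * 0.039204 = 0.123163 m^2
Stand BA = 230 * 0.123163 = 28.3275 ≈ 28.33 m^2/ha

28.33 m^2/ha


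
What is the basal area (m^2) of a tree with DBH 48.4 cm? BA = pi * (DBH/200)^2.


D/200 = 48.4/200 = 0.242 m
(D/200)^2 = 0.242^2 = 0.058564
BA = 3.141593 * 0.058564 = 0.183984 ≈ 0.1840 m^2

0.1840 m^2
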